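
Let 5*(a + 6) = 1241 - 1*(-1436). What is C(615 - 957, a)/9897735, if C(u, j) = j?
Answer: 2647/49488675 ≈ 5.3487e-5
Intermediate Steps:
a = 2647/5 (a = -6 + (1241 - 1*(-1436))/5 = -6 + (1241 + 1436)/5 = -6 + (1/5)*2677 = -6 + 2677/5 = 2647/5 ≈ 529.40)
C(615 - 957, a)/9897735 = (2647/5)/9897735 = (2647/5)*(1/9897735) = 2647/49488675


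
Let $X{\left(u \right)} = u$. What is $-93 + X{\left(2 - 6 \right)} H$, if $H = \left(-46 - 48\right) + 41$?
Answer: $119$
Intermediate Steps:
$H = -53$ ($H = -94 + 41 = -53$)
$-93 + X{\left(2 - 6 \right)} H = -93 + \left(2 - 6\right) \left(-53\right) = -93 - -212 = -93 + 212 = 119$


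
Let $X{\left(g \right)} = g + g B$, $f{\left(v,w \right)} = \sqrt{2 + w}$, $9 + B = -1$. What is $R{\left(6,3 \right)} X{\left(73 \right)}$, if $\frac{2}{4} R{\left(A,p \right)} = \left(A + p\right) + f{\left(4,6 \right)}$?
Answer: $-11826 - 2628 \sqrt{2} \approx -15543.0$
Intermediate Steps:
$B = -10$ ($B = -9 - 1 = -10$)
$X{\left(g \right)} = - 9 g$ ($X{\left(g \right)} = g + g \left(-10\right) = g - 10 g = - 9 g$)
$R{\left(A,p \right)} = 2 A + 2 p + 4 \sqrt{2}$ ($R{\left(A,p \right)} = 2 \left(\left(A + p\right) + \sqrt{2 + 6}\right) = 2 \left(\left(A + p\right) + \sqrt{8}\right) = 2 \left(\left(A + p\right) + 2 \sqrt{2}\right) = 2 \left(A + p + 2 \sqrt{2}\right) = 2 A + 2 p + 4 \sqrt{2}$)
$R{\left(6,3 \right)} X{\left(73 \right)} = \left(2 \cdot 6 + 2 \cdot 3 + 4 \sqrt{2}\right) \left(\left(-9\right) 73\right) = \left(12 + 6 + 4 \sqrt{2}\right) \left(-657\right) = \left(18 + 4 \sqrt{2}\right) \left(-657\right) = -11826 - 2628 \sqrt{2}$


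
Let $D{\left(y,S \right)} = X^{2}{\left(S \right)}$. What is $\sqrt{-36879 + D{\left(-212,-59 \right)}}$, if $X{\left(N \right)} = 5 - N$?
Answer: $i \sqrt{32783} \approx 181.06 i$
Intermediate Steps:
$D{\left(y,S \right)} = \left(5 - S\right)^{2}$
$\sqrt{-36879 + D{\left(-212,-59 \right)}} = \sqrt{-36879 + \left(-5 - 59\right)^{2}} = \sqrt{-36879 + \left(-64\right)^{2}} = \sqrt{-36879 + 4096} = \sqrt{-32783} = i \sqrt{32783}$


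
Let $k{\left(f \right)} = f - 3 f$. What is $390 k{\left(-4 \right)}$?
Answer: $3120$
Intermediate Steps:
$k{\left(f \right)} = - 2 f$
$390 k{\left(-4 \right)} = 390 \left(\left(-2\right) \left(-4\right)\right) = 390 \cdot 8 = 3120$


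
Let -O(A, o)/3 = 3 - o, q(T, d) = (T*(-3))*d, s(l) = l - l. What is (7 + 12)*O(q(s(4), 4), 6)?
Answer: 171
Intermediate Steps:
s(l) = 0
q(T, d) = -3*T*d (q(T, d) = (-3*T)*d = -3*T*d)
O(A, o) = -9 + 3*o (O(A, o) = -3*(3 - o) = -9 + 3*o)
(7 + 12)*O(q(s(4), 4), 6) = (7 + 12)*(-9 + 3*6) = 19*(-9 + 18) = 19*9 = 171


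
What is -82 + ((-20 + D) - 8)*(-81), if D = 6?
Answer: 1700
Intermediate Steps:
-82 + ((-20 + D) - 8)*(-81) = -82 + ((-20 + 6) - 8)*(-81) = -82 + (-14 - 8)*(-81) = -82 - 22*(-81) = -82 + 1782 = 1700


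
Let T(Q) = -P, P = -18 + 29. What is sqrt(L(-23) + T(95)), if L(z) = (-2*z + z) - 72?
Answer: 2*I*sqrt(15) ≈ 7.746*I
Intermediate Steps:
P = 11
T(Q) = -11 (T(Q) = -1*11 = -11)
L(z) = -72 - z (L(z) = -z - 72 = -72 - z)
sqrt(L(-23) + T(95)) = sqrt((-72 - 1*(-23)) - 11) = sqrt((-72 + 23) - 11) = sqrt(-49 - 11) = sqrt(-60) = 2*I*sqrt(15)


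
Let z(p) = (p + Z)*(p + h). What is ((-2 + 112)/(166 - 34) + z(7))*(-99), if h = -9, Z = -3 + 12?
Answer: 6171/2 ≈ 3085.5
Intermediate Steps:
Z = 9
z(p) = (-9 + p)*(9 + p) (z(p) = (p + 9)*(p - 9) = (9 + p)*(-9 + p) = (-9 + p)*(9 + p))
((-2 + 112)/(166 - 34) + z(7))*(-99) = ((-2 + 112)/(166 - 34) + (-81 + 7**2))*(-99) = (110/132 + (-81 + 49))*(-99) = (110*(1/132) - 32)*(-99) = (5/6 - 32)*(-99) = -187/6*(-99) = 6171/2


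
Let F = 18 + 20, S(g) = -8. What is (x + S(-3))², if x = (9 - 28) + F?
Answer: 121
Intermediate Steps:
F = 38
x = 19 (x = (9 - 28) + 38 = -19 + 38 = 19)
(x + S(-3))² = (19 - 8)² = 11² = 121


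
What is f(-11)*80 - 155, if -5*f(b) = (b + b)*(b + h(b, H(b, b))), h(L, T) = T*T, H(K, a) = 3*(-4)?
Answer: 46661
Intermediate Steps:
H(K, a) = -12
h(L, T) = T²
f(b) = -2*b*(144 + b)/5 (f(b) = -(b + b)*(b + (-12)²)/5 = -2*b*(b + 144)/5 = -2*b*(144 + b)/5)
f(-11)*80 - 155 = -⅖*(-11)*(144 - 11)*80 - 155 = -⅖*(-11)*133*80 - 155 = (2926/5)*80 - 155 = 46816 - 155 = 46661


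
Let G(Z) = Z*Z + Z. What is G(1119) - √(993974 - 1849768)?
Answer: 1253280 - I*√855794 ≈ 1.2533e+6 - 925.09*I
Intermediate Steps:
G(Z) = Z + Z² (G(Z) = Z² + Z = Z + Z²)
G(1119) - √(993974 - 1849768) = 1119*(1 + 1119) - √(993974 - 1849768) = 1119*1120 - √(-855794) = 1253280 - I*√855794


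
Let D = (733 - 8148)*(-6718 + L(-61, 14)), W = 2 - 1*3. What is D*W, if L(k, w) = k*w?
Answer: -56146380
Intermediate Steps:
W = -1 (W = 2 - 3 = -1)
D = 56146380 (D = (733 - 8148)*(-6718 - 61*14) = -7415*(-6718 - 854) = -7415*(-7572) = 56146380)
D*W = 56146380*(-1) = -56146380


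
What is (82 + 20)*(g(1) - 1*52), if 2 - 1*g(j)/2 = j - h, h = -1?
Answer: -5304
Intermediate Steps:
g(j) = 2 - 2*j (g(j) = 4 - 2*(j - 1*(-1)) = 4 - 2*(j + 1) = 4 - 2*(1 + j) = 4 + (-2 - 2*j) = 2 - 2*j)
(82 + 20)*(g(1) - 1*52) = (82 + 20)*((2 - 2*1) - 1*52) = 102*((2 - 2) - 52) = 102*(0 - 52) = 102*(-52) = -5304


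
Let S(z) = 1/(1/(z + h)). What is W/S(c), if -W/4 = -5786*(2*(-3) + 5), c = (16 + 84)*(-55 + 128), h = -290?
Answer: -11572/3505 ≈ -3.3016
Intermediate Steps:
c = 7300 (c = 100*73 = 7300)
S(z) = -290 + z (S(z) = 1/(1/(z - 290)) = 1/(1/(-290 + z)) = -290 + z)
W = -23144 (W = -(-23144)*(2*(-3) + 5) = -(-23144)*(-6 + 5) = -(-23144)*(-1) = -4*5786 = -23144)
W/S(c) = -23144/(-290 + 7300) = -23144/7010 = -23144*1/7010 = -11572/3505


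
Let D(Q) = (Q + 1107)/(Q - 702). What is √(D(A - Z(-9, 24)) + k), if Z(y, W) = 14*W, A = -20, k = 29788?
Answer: √63029906/46 ≈ 172.59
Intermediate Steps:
D(Q) = (1107 + Q)/(-702 + Q)
√(D(A - Z(-9, 24)) + k) = √((1107 + (-20 - 14*24))/(-702 + (-20 - 14*24)) + 29788) = √((1107 + (-20 - 1*336))/(-702 + (-20 - 1*336)) + 29788) = √((1107 + (-20 - 336))/(-702 + (-20 - 336)) + 29788) = √((1107 - 356)/(-702 - 356) + 29788) = √(751/(-1058) + 29788) = √(-1/1058*751 + 29788) = √(-751/1058 + 29788) = √(31514953/1058) = √63029906/46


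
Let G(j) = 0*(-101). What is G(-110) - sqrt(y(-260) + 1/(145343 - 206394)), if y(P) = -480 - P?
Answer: -I*sqrt(819989473271)/61051 ≈ -14.832*I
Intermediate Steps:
G(j) = 0
G(-110) - sqrt(y(-260) + 1/(145343 - 206394)) = 0 - sqrt((-480 - 1*(-260)) + 1/(145343 - 206394)) = 0 - sqrt((-480 + 260) + 1/(-61051)) = 0 - sqrt(-220 - 1/61051) = 0 - sqrt(-13431221/61051) = 0 - I*sqrt(819989473271)/61051 = -I*sqrt(819989473271)/61051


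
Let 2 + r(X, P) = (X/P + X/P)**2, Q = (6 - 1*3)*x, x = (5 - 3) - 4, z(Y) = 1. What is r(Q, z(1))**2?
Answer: 20164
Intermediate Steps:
x = -2 (x = 2 - 4 = -2)
Q = -6 (Q = (6 - 1*3)*(-2) = (6 - 3)*(-2) = 3*(-2) = -6)
r(X, P) = -2 + 4*X**2/P**2 (r(X, P) = -2 + (X/P + X/P)**2 = -2 + (2*X/P)**2 = -2 + 4*X**2/P**2)
r(Q, z(1))**2 = (-2 + 4*(-6)**2/1**2)**2 = (-2 + 4*1*36)**2 = (-2 + 144)**2 = 142**2 = 20164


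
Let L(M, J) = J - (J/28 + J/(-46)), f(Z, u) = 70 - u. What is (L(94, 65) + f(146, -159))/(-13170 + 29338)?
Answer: 188751/10412192 ≈ 0.018128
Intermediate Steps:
L(M, J) = 635*J/644 (L(M, J) = J - (J*(1/28) + J*(-1/46)) = J - (J/28 - J/46) = J - 9*J/644 = 635*J/644)
(L(94, 65) + f(146, -159))/(-13170 + 29338) = ((635/644)*65 + (70 - 1*(-159)))/(-13170 + 29338) = (41275/644 + (70 + 159))/16168 = (41275/644 + 229)*(1/16168) = (188751/644)*(1/16168) = 188751/10412192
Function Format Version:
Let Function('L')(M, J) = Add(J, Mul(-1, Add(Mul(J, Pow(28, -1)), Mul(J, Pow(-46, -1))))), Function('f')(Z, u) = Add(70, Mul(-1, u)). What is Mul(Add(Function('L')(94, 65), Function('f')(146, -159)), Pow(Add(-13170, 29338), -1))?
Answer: Rational(188751, 10412192) ≈ 0.018128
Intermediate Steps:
Function('L')(M, J) = Mul(Rational(635, 644), J) (Function('L')(M, J) = Add(J, Mul(-1, Add(Mul(J, Rational(1, 28)), Mul(J, Rational(-1, 46))))) = Add(J, Mul(-1, Add(Mul(Rational(1, 28), J), Mul(Rational(-1, 46), J)))) = Add(J, Mul(-1, Mul(Rational(9, 644), J))) = Add(J, Mul(Rational(-9, 644), J)) = Mul(Rational(635, 644), J))
Mul(Add(Function('L')(94, 65), Function('f')(146, -159)), Pow(Add(-13170, 29338), -1)) = Mul(Add(Mul(Rational(635, 644), 65), Add(70, Mul(-1, -159))), Pow(Add(-13170, 29338), -1)) = Mul(Add(Rational(41275, 644), Add(70, 159)), Pow(16168, -1)) = Mul(Add(Rational(41275, 644), 229), Rational(1, 16168)) = Mul(Rational(188751, 644), Rational(1, 16168)) = Rational(188751, 10412192)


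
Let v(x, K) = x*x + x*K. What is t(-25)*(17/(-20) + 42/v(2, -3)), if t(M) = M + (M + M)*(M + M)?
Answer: -216315/4 ≈ -54079.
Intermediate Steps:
v(x, K) = x² + K*x
t(M) = M + 4*M² (t(M) = M + (2*M)*(2*M) = M + 4*M²)
t(-25)*(17/(-20) + 42/v(2, -3)) = (-25*(1 + 4*(-25)))*(17/(-20) + 42/((2*(-3 + 2)))) = (-25*(1 - 100))*(17*(-1/20) + 42/((2*(-1)))) = (-25*(-99))*(-17/20 + 42/(-2)) = 2475*(-17/20 + 42*(-½)) = 2475*(-17/20 - 21) = 2475*(-437/20) = -216315/4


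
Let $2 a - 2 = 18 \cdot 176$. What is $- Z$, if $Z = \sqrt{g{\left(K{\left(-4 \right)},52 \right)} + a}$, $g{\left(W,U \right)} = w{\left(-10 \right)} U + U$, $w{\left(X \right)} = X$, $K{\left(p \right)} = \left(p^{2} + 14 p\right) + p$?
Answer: $- \sqrt{1117} \approx -33.422$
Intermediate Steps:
$K{\left(p \right)} = p^{2} + 15 p$
$g{\left(W,U \right)} = - 9 U$ ($g{\left(W,U \right)} = - 10 U + U = - 9 U$)
$a = 1585$ ($a = 1 + \frac{18 \cdot 176}{2} = 1 + \frac{1}{2} \cdot 3168 = 1 + 1584 = 1585$)
$Z = \sqrt{1117}$ ($Z = \sqrt{\left(-9\right) 52 + 1585} = \sqrt{-468 + 1585} = \sqrt{1117} \approx 33.422$)
$- Z = - \sqrt{1117}$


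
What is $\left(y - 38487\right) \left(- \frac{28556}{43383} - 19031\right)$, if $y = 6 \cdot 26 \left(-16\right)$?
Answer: $\frac{11279210510569}{14461} \approx 7.7997 \cdot 10^{8}$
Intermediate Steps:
$y = -2496$ ($y = 156 \left(-16\right) = -2496$)
$\left(y - 38487\right) \left(- \frac{28556}{43383} - 19031\right) = \left(-2496 - 38487\right) \left(- \frac{28556}{43383} - 19031\right) = - 40983 \left(\left(-28556\right) \frac{1}{43383} - 19031\right) = - 40983 \left(- \frac{28556}{43383} - 19031\right) = \left(-40983\right) \left(- \frac{825650429}{43383}\right) = \frac{11279210510569}{14461}$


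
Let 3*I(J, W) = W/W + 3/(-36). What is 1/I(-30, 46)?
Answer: 36/11 ≈ 3.2727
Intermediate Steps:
I(J, W) = 11/36 (I(J, W) = (W/W + 3/(-36))/3 = (1 + 3*(-1/36))/3 = (1 - 1/12)/3 = (⅓)*(11/12) = 11/36)
1/I(-30, 46) = 1/(11/36) = 36/11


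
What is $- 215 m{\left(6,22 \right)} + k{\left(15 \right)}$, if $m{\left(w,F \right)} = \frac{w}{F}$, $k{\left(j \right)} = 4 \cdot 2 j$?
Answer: $\frac{675}{11} \approx 61.364$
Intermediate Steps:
$k{\left(j \right)} = 8 j$
$- 215 m{\left(6,22 \right)} + k{\left(15 \right)} = - 215 \cdot \frac{6}{22} + 8 \cdot 15 = - 215 \cdot 6 \cdot \frac{1}{22} + 120 = \left(-215\right) \frac{3}{11} + 120 = - \frac{645}{11} + 120 = \frac{675}{11}$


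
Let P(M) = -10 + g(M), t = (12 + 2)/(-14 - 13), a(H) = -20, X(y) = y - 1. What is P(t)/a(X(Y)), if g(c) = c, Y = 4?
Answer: 71/135 ≈ 0.52593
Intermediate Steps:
X(y) = -1 + y
t = -14/27 (t = 14/(-27) = 14*(-1/27) = -14/27 ≈ -0.51852)
P(M) = -10 + M
P(t)/a(X(Y)) = (-10 - 14/27)/(-20) = -284/27*(-1/20) = 71/135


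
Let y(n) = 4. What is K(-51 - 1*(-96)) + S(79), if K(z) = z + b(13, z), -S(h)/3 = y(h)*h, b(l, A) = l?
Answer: -890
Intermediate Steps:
S(h) = -12*h
K(z) = 13 + z (K(z) = z + 13 = 13 + z)
K(-51 - 1*(-96)) + S(79) = (13 + (-51 - 1*(-96))) - 12*79 = (13 + (-51 + 96)) - 948 = (13 + 45) - 948 = 58 - 948 = -890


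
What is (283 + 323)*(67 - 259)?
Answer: -116352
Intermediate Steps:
(283 + 323)*(67 - 259) = 606*(-192) = -116352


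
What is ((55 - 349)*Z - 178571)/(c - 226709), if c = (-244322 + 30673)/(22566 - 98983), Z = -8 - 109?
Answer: 11017268141/17324208004 ≈ 0.63595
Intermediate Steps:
Z = -117
c = 213649/76417 (c = -213649/(-76417) = -213649*(-1/76417) = 213649/76417 ≈ 2.7958)
((55 - 349)*Z - 178571)/(c - 226709) = ((55 - 349)*(-117) - 178571)/(213649/76417 - 226709) = (-294*(-117) - 178571)/(-17324208004/76417) = (34398 - 178571)*(-76417/17324208004) = -144173*(-76417/17324208004) = 11017268141/17324208004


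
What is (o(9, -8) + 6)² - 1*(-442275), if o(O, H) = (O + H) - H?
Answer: 442500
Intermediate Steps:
o(O, H) = O (o(O, H) = (H + O) - H = O)
(o(9, -8) + 6)² - 1*(-442275) = (9 + 6)² - 1*(-442275) = 15² + 442275 = 225 + 442275 = 442500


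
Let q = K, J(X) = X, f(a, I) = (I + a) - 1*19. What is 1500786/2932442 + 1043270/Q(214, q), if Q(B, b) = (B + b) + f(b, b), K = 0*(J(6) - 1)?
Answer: 305962141861/57182619 ≈ 5350.6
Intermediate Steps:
f(a, I) = -19 + I + a (f(a, I) = (I + a) - 19 = -19 + I + a)
K = 0 (K = 0*(6 - 1) = 0*5 = 0)
q = 0
Q(B, b) = -19 + B + 3*b (Q(B, b) = (B + b) + (-19 + b + b) = (B + b) + (-19 + 2*b) = -19 + B + 3*b)
1500786/2932442 + 1043270/Q(214, q) = 1500786/2932442 + 1043270/(-19 + 214 + 3*0) = 1500786*(1/2932442) + 1043270/(-19 + 214 + 0) = 750393/1466221 + 1043270/195 = 750393/1466221 + 1043270*(1/195) = 750393/1466221 + 208654/39 = 305962141861/57182619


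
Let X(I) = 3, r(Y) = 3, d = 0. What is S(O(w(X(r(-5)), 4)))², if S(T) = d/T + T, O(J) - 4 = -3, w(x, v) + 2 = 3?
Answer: 1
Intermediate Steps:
w(x, v) = 1 (w(x, v) = -2 + 3 = 1)
O(J) = 1 (O(J) = 4 - 3 = 1)
S(T) = T (S(T) = 0/T + T = 0 + T = T)
S(O(w(X(r(-5)), 4)))² = 1² = 1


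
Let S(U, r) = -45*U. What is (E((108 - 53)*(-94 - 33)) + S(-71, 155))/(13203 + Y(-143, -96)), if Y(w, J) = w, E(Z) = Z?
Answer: -379/1306 ≈ -0.29020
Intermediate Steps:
(E((108 - 53)*(-94 - 33)) + S(-71, 155))/(13203 + Y(-143, -96)) = ((108 - 53)*(-94 - 33) - 45*(-71))/(13203 - 143) = (55*(-127) + 3195)/13060 = (-6985 + 3195)*(1/13060) = -3790*1/13060 = -379/1306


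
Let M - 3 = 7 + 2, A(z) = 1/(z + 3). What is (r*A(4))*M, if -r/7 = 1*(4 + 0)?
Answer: -48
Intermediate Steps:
A(z) = 1/(3 + z)
M = 12 (M = 3 + (7 + 2) = 3 + 9 = 12)
r = -28 (r = -7*(4 + 0) = -7*4 = -28)
(r*A(4))*M = -28/(3 + 4)*12 = -28/7*12 = -28*⅐*12 = -4*12 = -48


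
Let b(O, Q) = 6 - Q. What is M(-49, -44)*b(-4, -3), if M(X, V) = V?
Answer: -396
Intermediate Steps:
M(-49, -44)*b(-4, -3) = -44*(6 - 1*(-3)) = -44*(6 + 3) = -44*9 = -396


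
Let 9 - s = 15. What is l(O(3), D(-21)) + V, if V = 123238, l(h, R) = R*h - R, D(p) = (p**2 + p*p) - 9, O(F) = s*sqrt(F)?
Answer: 122365 - 5238*sqrt(3) ≈ 1.1329e+5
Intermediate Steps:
s = -6 (s = 9 - 1*15 = 9 - 15 = -6)
O(F) = -6*sqrt(F)
D(p) = -9 + 2*p**2 (D(p) = (p**2 + p**2) - 9 = 2*p**2 - 9 = -9 + 2*p**2)
l(h, R) = -R + R*h
l(O(3), D(-21)) + V = (-9 + 2*(-21)**2)*(-1 - 6*sqrt(3)) + 123238 = (-9 + 2*441)*(-1 - 6*sqrt(3)) + 123238 = (-9 + 882)*(-1 - 6*sqrt(3)) + 123238 = 873*(-1 - 6*sqrt(3)) + 123238 = (-873 - 5238*sqrt(3)) + 123238 = 122365 - 5238*sqrt(3)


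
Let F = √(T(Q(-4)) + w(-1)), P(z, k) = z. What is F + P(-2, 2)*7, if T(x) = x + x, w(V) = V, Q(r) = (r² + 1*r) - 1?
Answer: -14 + √21 ≈ -9.4174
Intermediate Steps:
Q(r) = -1 + r + r² (Q(r) = (r² + r) - 1 = (r + r²) - 1 = -1 + r + r²)
T(x) = 2*x
F = √21 (F = √(2*(-1 - 4 + (-4)²) - 1) = √(2*(-1 - 4 + 16) - 1) = √(2*11 - 1) = √(22 - 1) = √21 ≈ 4.5826)
F + P(-2, 2)*7 = √21 - 2*7 = √21 - 14 = -14 + √21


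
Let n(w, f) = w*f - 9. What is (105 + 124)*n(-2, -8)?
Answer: 1603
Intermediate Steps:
n(w, f) = -9 + f*w (n(w, f) = f*w - 9 = -9 + f*w)
(105 + 124)*n(-2, -8) = (105 + 124)*(-9 - 8*(-2)) = 229*(-9 + 16) = 229*7 = 1603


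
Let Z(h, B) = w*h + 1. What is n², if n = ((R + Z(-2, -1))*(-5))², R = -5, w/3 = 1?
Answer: 6250000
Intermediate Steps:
w = 3 (w = 3*1 = 3)
Z(h, B) = 1 + 3*h (Z(h, B) = 3*h + 1 = 1 + 3*h)
n = 2500 (n = ((-5 + (1 + 3*(-2)))*(-5))² = ((-5 + (1 - 6))*(-5))² = ((-5 - 5)*(-5))² = (-10*(-5))² = 50² = 2500)
n² = 2500² = 6250000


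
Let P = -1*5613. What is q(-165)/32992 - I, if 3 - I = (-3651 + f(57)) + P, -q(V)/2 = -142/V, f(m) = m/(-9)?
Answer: -4206754957/453640 ≈ -9273.3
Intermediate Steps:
P = -5613
f(m) = -m/9 (f(m) = m*(-⅑) = -m/9)
q(V) = 284/V (q(V) = -(-284)/V = 284/V)
I = 27820/3 (I = 3 - ((-3651 - ⅑*57) - 5613) = 3 - ((-3651 - 19/3) - 5613) = 3 - (-10972/3 - 5613) = 3 - 1*(-27811/3) = 3 + 27811/3 = 27820/3 ≈ 9273.3)
q(-165)/32992 - I = (284/(-165))/32992 - 1*27820/3 = (284*(-1/165))*(1/32992) - 27820/3 = -284/165*1/32992 - 27820/3 = -71/1360920 - 27820/3 = -4206754957/453640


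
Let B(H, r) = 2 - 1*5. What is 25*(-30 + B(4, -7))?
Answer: -825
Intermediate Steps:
B(H, r) = -3 (B(H, r) = 2 - 5 = -3)
25*(-30 + B(4, -7)) = 25*(-30 - 3) = 25*(-33) = -825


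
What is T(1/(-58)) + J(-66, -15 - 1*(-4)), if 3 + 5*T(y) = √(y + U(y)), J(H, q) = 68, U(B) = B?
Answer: 337/5 + I*√29/145 ≈ 67.4 + 0.037139*I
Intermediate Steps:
T(y) = -⅗ + √2*√y/5 (T(y) = -⅗ + √(y + y)/5 = -⅗ + √(2*y)/5 = -⅗ + (√2*√y)/5 = -⅗ + √2*√y/5)
T(1/(-58)) + J(-66, -15 - 1*(-4)) = (-⅗ + √2*√(1/(-58))/5) + 68 = (-⅗ + √2*√(-1/58)/5) + 68 = (-⅗ + √2*(I*√58/58)/5) + 68 = (-⅗ + I*√29/145) + 68 = 337/5 + I*√29/145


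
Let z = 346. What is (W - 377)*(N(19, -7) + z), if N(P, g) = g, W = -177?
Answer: -187806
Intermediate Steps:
(W - 377)*(N(19, -7) + z) = (-177 - 377)*(-7 + 346) = -554*339 = -187806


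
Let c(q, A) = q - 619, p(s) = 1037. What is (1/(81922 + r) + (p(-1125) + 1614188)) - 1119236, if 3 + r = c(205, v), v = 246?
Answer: 40425583446/81505 ≈ 4.9599e+5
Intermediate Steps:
c(q, A) = -619 + q
r = -417 (r = -3 + (-619 + 205) = -3 - 414 = -417)
(1/(81922 + r) + (p(-1125) + 1614188)) - 1119236 = (1/(81922 - 417) + (1037 + 1614188)) - 1119236 = (1/81505 + 1615225) - 1119236 = 131648913626/81505 - 1119236 = 40425583446/81505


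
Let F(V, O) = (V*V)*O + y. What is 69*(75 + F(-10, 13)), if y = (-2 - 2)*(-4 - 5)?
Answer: 97359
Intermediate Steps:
y = 36 (y = -4*(-9) = 36)
F(V, O) = 36 + O*V**2 (F(V, O) = (V*V)*O + 36 = V**2*O + 36 = O*V**2 + 36 = 36 + O*V**2)
69*(75 + F(-10, 13)) = 69*(75 + (36 + 13*(-10)**2)) = 69*(75 + (36 + 13*100)) = 69*(75 + (36 + 1300)) = 69*(75 + 1336) = 69*1411 = 97359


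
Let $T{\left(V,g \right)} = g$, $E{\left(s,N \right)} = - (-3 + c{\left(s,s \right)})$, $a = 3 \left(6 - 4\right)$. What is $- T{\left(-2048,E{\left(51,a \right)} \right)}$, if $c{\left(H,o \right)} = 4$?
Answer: $1$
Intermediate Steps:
$a = 6$ ($a = 3 \cdot 2 = 6$)
$E{\left(s,N \right)} = -1$ ($E{\left(s,N \right)} = - (-3 + 4) = \left(-1\right) 1 = -1$)
$- T{\left(-2048,E{\left(51,a \right)} \right)} = \left(-1\right) \left(-1\right) = 1$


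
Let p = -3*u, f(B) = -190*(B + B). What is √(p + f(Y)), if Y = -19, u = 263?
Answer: √6431 ≈ 80.193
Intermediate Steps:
f(B) = -380*B
p = -789 (p = -3*263 = -789)
√(p + f(Y)) = √(-789 - 380*(-19)) = √(-789 + 7220) = √6431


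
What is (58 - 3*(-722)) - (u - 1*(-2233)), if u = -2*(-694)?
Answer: -1397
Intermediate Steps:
u = 1388
(58 - 3*(-722)) - (u - 1*(-2233)) = (58 - 3*(-722)) - (1388 - 1*(-2233)) = (58 + 2166) - (1388 + 2233) = 2224 - 1*3621 = 2224 - 3621 = -1397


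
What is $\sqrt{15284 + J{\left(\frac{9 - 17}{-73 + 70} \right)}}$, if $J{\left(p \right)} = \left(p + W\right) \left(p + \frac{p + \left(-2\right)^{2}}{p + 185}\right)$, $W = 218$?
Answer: $\frac{2 \sqrt{11325504487}}{1689} \approx 126.02$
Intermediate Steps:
$J{\left(p \right)} = \left(218 + p\right) \left(p + \frac{4 + p}{185 + p}\right)$ ($J{\left(p \right)} = \left(p + 218\right) \left(p + \frac{p + \left(-2\right)^{2}}{p + 185}\right) = \left(218 + p\right) \left(p + \frac{p + 4}{185 + p}\right) = \left(218 + p\right) \left(p + \frac{4 + p}{185 + p}\right)$)
$\sqrt{15284 + J{\left(\frac{9 - 17}{-73 + 70} \right)}} = \sqrt{15284 + \frac{872 + \left(\frac{9 - 17}{-73 + 70}\right)^{3} + 404 \left(\frac{9 - 17}{-73 + 70}\right)^{2} + 40552 \frac{9 - 17}{-73 + 70}}{185 + \frac{9 - 17}{-73 + 70}}} = \sqrt{15284 + \frac{872 + \left(- \frac{8}{-3}\right)^{3} + 404 \left(- \frac{8}{-3}\right)^{2} + 40552 \left(- \frac{8}{-3}\right)}{185 - \frac{8}{-3}}} = \sqrt{15284 + \frac{872 + \left(\left(-8\right) \left(- \frac{1}{3}\right)\right)^{3} + 404 \left(\left(-8\right) \left(- \frac{1}{3}\right)\right)^{2} + 40552 \left(\left(-8\right) \left(- \frac{1}{3}\right)\right)}{185 - - \frac{8}{3}}} = \sqrt{15284 + \frac{872 + \left(\frac{8}{3}\right)^{3} + 404 \left(\frac{8}{3}\right)^{2} + 40552 \cdot \frac{8}{3}}{185 + \frac{8}{3}}} = \sqrt{15284 + \frac{872 + \frac{512}{27} + 404 \cdot \frac{64}{9} + \frac{324416}{3}}{\frac{563}{3}}} = \sqrt{15284 + \frac{3 \left(872 + \frac{512}{27} + \frac{25856}{9} + \frac{324416}{3}\right)}{563}} = \sqrt{15284 + \frac{3}{563} \cdot \frac{3021368}{27}} = \sqrt{15284 + \frac{3021368}{5067}} = \sqrt{\frac{80465396}{5067}} = \frac{2 \sqrt{11325504487}}{1689}$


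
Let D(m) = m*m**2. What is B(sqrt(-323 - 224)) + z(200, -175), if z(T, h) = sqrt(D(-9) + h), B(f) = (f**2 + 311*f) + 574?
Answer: 27 + 2*I*sqrt(226) + 311*I*sqrt(547) ≈ 27.0 + 7303.7*I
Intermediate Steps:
B(f) = 574 + f**2 + 311*f
D(m) = m**3
z(T, h) = sqrt(-729 + h) (z(T, h) = sqrt((-9)**3 + h) = sqrt(-729 + h))
B(sqrt(-323 - 224)) + z(200, -175) = (574 + (sqrt(-323 - 224))**2 + 311*sqrt(-323 - 224)) + sqrt(-729 - 175) = (574 + (sqrt(-547))**2 + 311*sqrt(-547)) + sqrt(-904) = (574 + (I*sqrt(547))**2 + 311*(I*sqrt(547))) + 2*I*sqrt(226) = (574 - 547 + 311*I*sqrt(547)) + 2*I*sqrt(226) = (27 + 311*I*sqrt(547)) + 2*I*sqrt(226) = 27 + 2*I*sqrt(226) + 311*I*sqrt(547)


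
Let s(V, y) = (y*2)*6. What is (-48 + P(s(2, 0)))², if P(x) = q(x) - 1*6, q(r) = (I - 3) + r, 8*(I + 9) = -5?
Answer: 284089/64 ≈ 4438.9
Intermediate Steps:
I = -77/8 (I = -9 + (⅛)*(-5) = -9 - 5/8 = -77/8 ≈ -9.6250)
s(V, y) = 12*y (s(V, y) = (2*y)*6 = 12*y)
q(r) = -101/8 + r (q(r) = (-77/8 - 3) + r = -101/8 + r)
P(x) = -149/8 + x (P(x) = (-101/8 + x) - 1*6 = (-101/8 + x) - 6 = -149/8 + x)
(-48 + P(s(2, 0)))² = (-48 + (-149/8 + 12*0))² = (-48 + (-149/8 + 0))² = (-48 - 149/8)² = (-533/8)² = 284089/64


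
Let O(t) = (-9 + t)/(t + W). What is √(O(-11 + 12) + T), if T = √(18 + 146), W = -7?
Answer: √(12 + 18*√41)/3 ≈ 3.7603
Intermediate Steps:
T = 2*√41 (T = √164 = 2*√41 ≈ 12.806)
O(t) = (-9 + t)/(-7 + t) (O(t) = (-9 + t)/(t - 7) = (-9 + t)/(-7 + t))
√(O(-11 + 12) + T) = √((-9 + (-11 + 12))/(-7 + (-11 + 12)) + 2*√41) = √((-9 + 1)/(-7 + 1) + 2*√41) = √(-8/(-6) + 2*√41) = √(-⅙*(-8) + 2*√41) = √(4/3 + 2*√41)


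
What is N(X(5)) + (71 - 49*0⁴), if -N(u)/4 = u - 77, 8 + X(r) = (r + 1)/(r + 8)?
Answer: 5319/13 ≈ 409.15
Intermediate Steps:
X(r) = -8 + (1 + r)/(8 + r) (X(r) = -8 + (r + 1)/(r + 8) = -8 + (1 + r)/(8 + r))
N(u) = 308 - 4*u (N(u) = -4*(u - 77) = -4*(-77 + u) = 308 - 4*u)
N(X(5)) + (71 - 49*0⁴) = (308 - 28*(-9 - 1*5)/(8 + 5)) + (71 - 49*0⁴) = (308 - 28*(-9 - 5)/13) + (71 - 49*0) = (308 - 28*(-14)/13) + (71 + 0) = (308 - 4*(-98/13)) + 71 = (308 + 392/13) + 71 = 4396/13 + 71 = 5319/13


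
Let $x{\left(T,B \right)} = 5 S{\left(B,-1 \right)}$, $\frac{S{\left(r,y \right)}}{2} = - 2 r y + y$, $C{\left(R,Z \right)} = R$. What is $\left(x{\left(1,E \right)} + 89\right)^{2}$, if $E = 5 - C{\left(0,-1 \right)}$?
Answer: $32041$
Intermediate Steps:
$E = 5$ ($E = 5 - 0 = 5 + 0 = 5$)
$S{\left(r,y \right)} = 2 y - 4 r y$ ($S{\left(r,y \right)} = 2 \left(- 2 r y + y\right) = 2 \left(y - 2 r y\right) = 2 y - 4 r y$)
$x{\left(T,B \right)} = -10 + 20 B$ ($x{\left(T,B \right)} = 5 \cdot 2 \left(-1\right) \left(1 - 2 B\right) = 5 \left(-2 + 4 B\right) = -10 + 20 B$)
$\left(x{\left(1,E \right)} + 89\right)^{2} = \left(\left(-10 + 20 \cdot 5\right) + 89\right)^{2} = \left(\left(-10 + 100\right) + 89\right)^{2} = \left(90 + 89\right)^{2} = 179^{2} = 32041$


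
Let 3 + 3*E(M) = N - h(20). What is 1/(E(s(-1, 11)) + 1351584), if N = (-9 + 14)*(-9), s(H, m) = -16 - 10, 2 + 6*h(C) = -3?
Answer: 18/24328229 ≈ 7.3988e-7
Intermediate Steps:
h(C) = -⅚ (h(C) = -⅓ + (⅙)*(-3) = -⅓ - ½ = -⅚)
s(H, m) = -26
N = -45 (N = 5*(-9) = -45)
E(M) = -283/18 (E(M) = -1 + (-45 - 1*(-⅚))/3 = -1 + (-45 + ⅚)/3 = -1 + (⅓)*(-265/6) = -1 - 265/18 = -283/18)
1/(E(s(-1, 11)) + 1351584) = 1/(-283/18 + 1351584) = 1/(24328229/18) = 18/24328229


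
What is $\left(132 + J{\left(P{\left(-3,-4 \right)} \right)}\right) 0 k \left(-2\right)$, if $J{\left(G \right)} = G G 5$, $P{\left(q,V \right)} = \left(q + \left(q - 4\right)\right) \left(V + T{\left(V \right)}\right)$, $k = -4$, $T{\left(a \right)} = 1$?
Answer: $0$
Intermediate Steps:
$P{\left(q,V \right)} = \left(1 + V\right) \left(-4 + 2 q\right)$ ($P{\left(q,V \right)} = \left(q + \left(q - 4\right)\right) \left(V + 1\right) = \left(q + \left(q - 4\right)\right) \left(1 + V\right) = \left(q + \left(-4 + q\right)\right) \left(1 + V\right) = \left(-4 + 2 q\right) \left(1 + V\right) = \left(1 + V\right) \left(-4 + 2 q\right)$)
$J{\left(G \right)} = 5 G^{2}$ ($J{\left(G \right)} = G^{2} \cdot 5 = 5 G^{2}$)
$\left(132 + J{\left(P{\left(-3,-4 \right)} \right)}\right) 0 k \left(-2\right) = \left(132 + 5 \left(-4 - -16 + 2 \left(-3\right) + 2 \left(-4\right) \left(-3\right)\right)^{2}\right) 0 \left(-4\right) \left(-2\right) = \left(132 + 5 \left(-4 + 16 - 6 + 24\right)^{2}\right) 0 \left(-2\right) = \left(132 + 5 \cdot 30^{2}\right) 0 = \left(132 + 5 \cdot 900\right) 0 = \left(132 + 4500\right) 0 = 4632 \cdot 0 = 0$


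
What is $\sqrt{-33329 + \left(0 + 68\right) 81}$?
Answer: $i \sqrt{27821} \approx 166.8 i$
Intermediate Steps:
$\sqrt{-33329 + \left(0 + 68\right) 81} = \sqrt{-33329 + 68 \cdot 81} = \sqrt{-33329 + 5508} = \sqrt{-27821} = i \sqrt{27821}$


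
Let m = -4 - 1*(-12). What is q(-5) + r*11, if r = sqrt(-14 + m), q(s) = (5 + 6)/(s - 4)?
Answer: -11/9 + 11*I*sqrt(6) ≈ -1.2222 + 26.944*I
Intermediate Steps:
q(s) = 11/(-4 + s)
m = 8 (m = -4 + 12 = 8)
r = I*sqrt(6) (r = sqrt(-14 + 8) = sqrt(-6) = I*sqrt(6) ≈ 2.4495*I)
q(-5) + r*11 = 11/(-4 - 5) + (I*sqrt(6))*11 = 11/(-9) + 11*I*sqrt(6) = 11*(-1/9) + 11*I*sqrt(6) = -11/9 + 11*I*sqrt(6)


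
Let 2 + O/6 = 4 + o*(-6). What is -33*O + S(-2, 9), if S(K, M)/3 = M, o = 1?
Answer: 819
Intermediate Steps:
S(K, M) = 3*M
O = -24 (O = -12 + 6*(4 + 1*(-6)) = -12 + 6*(4 - 6) = -12 + 6*(-2) = -12 - 12 = -24)
-33*O + S(-2, 9) = -33*(-24) + 3*9 = 792 + 27 = 819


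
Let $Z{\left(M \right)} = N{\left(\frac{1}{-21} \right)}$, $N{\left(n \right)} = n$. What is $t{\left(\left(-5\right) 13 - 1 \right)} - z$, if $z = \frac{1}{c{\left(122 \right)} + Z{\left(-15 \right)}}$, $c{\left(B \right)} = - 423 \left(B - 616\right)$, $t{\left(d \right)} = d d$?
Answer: $\frac{19115003535}{4388201} \approx 4356.0$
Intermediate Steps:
$t{\left(d \right)} = d^{2}$
$c{\left(B \right)} = 260568 - 423 B$ ($c{\left(B \right)} = - 423 \left(-616 + B\right) = 260568 - 423 B$)
$Z{\left(M \right)} = - \frac{1}{21}$ ($Z{\left(M \right)} = \frac{1}{-21} = - \frac{1}{21}$)
$z = \frac{21}{4388201}$ ($z = \frac{1}{\left(260568 - 51606\right) - \frac{1}{21}} = \frac{1}{208962 - \frac{1}{21}} = \frac{1}{\frac{4388201}{21}} = \frac{21}{4388201} \approx 4.7856 \cdot 10^{-6}$)
$t{\left(\left(-5\right) 13 - 1 \right)} - z = \left(\left(-5\right) 13 - 1\right)^{2} - \frac{21}{4388201} = \left(-65 - 1\right)^{2} - \frac{21}{4388201} = \left(-66\right)^{2} - \frac{21}{4388201} = 4356 - \frac{21}{4388201} = \frac{19115003535}{4388201}$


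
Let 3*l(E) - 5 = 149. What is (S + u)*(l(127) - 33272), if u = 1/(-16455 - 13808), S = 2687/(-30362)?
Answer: 1351201499911/459422603 ≈ 2941.1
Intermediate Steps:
S = -2687/30362 (S = 2687*(-1/30362) = -2687/30362 ≈ -0.088499)
l(E) = 154/3 (l(E) = 5/3 + (⅓)*149 = 5/3 + 149/3 = 154/3)
u = -1/30263 (u = 1/(-30263) = -1/30263 ≈ -3.3044e-5)
(S + u)*(l(127) - 33272) = (-2687/30362 - 1/30263)*(154/3 - 33272) = -81347043/918845206*(-99662/3) = 1351201499911/459422603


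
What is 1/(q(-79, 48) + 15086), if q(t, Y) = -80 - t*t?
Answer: 1/8765 ≈ 0.00011409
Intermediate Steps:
q(t, Y) = -80 - t**2
1/(q(-79, 48) + 15086) = 1/((-80 - 1*(-79)**2) + 15086) = 1/((-80 - 1*6241) + 15086) = 1/((-80 - 6241) + 15086) = 1/(-6321 + 15086) = 1/8765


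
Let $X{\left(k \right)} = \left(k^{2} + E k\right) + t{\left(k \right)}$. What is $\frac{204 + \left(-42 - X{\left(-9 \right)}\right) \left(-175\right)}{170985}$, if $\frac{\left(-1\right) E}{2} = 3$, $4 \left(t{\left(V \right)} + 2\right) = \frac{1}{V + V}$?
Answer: $\frac{2219513}{12310920} \approx 0.18029$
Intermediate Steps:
$t{\left(V \right)} = -2 + \frac{1}{8 V}$ ($t{\left(V \right)} = -2 + \frac{1}{4 \left(V + V\right)} = -2 + \frac{1}{4 \cdot 2 V} = -2 + \frac{\frac{1}{2} \frac{1}{V}}{4} = -2 + \frac{1}{8 V}$)
$E = -6$ ($E = \left(-2\right) 3 = -6$)
$X{\left(k \right)} = -2 + k^{2} - 6 k + \frac{1}{8 k}$ ($X{\left(k \right)} = \left(k^{2} - 6 k\right) - \left(2 - \frac{1}{8 k}\right) = -2 + k^{2} - 6 k + \frac{1}{8 k}$)
$\frac{204 + \left(-42 - X{\left(-9 \right)}\right) \left(-175\right)}{170985} = \frac{204 + \left(-42 - \left(-2 + \left(-9\right)^{2} - -54 + \frac{1}{8 \left(-9\right)}\right)\right) \left(-175\right)}{170985} = \left(204 + \left(-42 - \left(-2 + 81 + 54 + \frac{1}{8} \left(- \frac{1}{9}\right)\right)\right) \left(-175\right)\right) \frac{1}{170985} = \left(204 + \left(-42 - \left(-2 + 81 + 54 - \frac{1}{72}\right)\right) \left(-175\right)\right) \frac{1}{170985} = \left(204 + \left(-42 - \frac{9575}{72}\right) \left(-175\right)\right) \frac{1}{170985} = \left(204 - - \frac{2204825}{72}\right) \frac{1}{170985} = \left(204 + \frac{2204825}{72}\right) \frac{1}{170985} = \frac{2219513}{72} \cdot \frac{1}{170985} = \frac{2219513}{12310920}$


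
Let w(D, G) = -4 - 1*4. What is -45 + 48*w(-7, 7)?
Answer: -429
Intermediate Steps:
w(D, G) = -8 (w(D, G) = -4 - 4 = -8)
-45 + 48*w(-7, 7) = -45 + 48*(-8) = -45 - 384 = -429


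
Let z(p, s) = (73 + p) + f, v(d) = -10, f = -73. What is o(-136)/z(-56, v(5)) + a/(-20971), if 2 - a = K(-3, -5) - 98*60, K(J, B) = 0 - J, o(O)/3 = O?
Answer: 1028368/146797 ≈ 7.0054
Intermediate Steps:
o(O) = 3*O
K(J, B) = -J
a = 5879 (a = 2 - (-1*(-3) - 98*60) = 2 - (3 - 5880) = 2 - 1*(-5877) = 2 + 5877 = 5879)
z(p, s) = p (z(p, s) = (73 + p) - 73 = p)
o(-136)/z(-56, v(5)) + a/(-20971) = (3*(-136))/(-56) + 5879/(-20971) = -408*(-1/56) + 5879*(-1/20971) = 51/7 - 5879/20971 = 1028368/146797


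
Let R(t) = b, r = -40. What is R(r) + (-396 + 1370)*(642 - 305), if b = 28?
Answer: 328266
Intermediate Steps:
R(t) = 28
R(r) + (-396 + 1370)*(642 - 305) = 28 + (-396 + 1370)*(642 - 305) = 28 + 974*337 = 28 + 328238 = 328266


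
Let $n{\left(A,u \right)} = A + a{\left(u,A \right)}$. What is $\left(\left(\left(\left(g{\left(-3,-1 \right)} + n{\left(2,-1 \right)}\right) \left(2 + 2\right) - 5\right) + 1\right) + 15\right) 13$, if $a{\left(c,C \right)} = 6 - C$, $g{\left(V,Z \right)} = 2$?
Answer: $559$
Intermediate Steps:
$n{\left(A,u \right)} = 6$ ($n{\left(A,u \right)} = A - \left(-6 + A\right) = 6$)
$\left(\left(\left(\left(g{\left(-3,-1 \right)} + n{\left(2,-1 \right)}\right) \left(2 + 2\right) - 5\right) + 1\right) + 15\right) 13 = \left(\left(\left(\left(2 + 6\right) \left(2 + 2\right) - 5\right) + 1\right) + 15\right) 13 = \left(\left(\left(8 \cdot 4 - 5\right) + 1\right) + 15\right) 13 = \left(\left(\left(32 - 5\right) + 1\right) + 15\right) 13 = \left(\left(27 + 1\right) + 15\right) 13 = \left(28 + 15\right) 13 = 43 \cdot 13 = 559$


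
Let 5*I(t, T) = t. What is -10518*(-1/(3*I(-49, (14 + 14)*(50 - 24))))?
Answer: -17530/49 ≈ -357.75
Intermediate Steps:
I(t, T) = t/5
-10518*(-1/(3*I(-49, (14 + 14)*(50 - 24)))) = -10518/((-3*(-49)/5)) = -10518/((-3*(-49/5))) = -10518/147/5 = -10518*5/147 = -17530/49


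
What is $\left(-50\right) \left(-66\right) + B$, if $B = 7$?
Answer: $3307$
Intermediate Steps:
$\left(-50\right) \left(-66\right) + B = \left(-50\right) \left(-66\right) + 7 = 3300 + 7 = 3307$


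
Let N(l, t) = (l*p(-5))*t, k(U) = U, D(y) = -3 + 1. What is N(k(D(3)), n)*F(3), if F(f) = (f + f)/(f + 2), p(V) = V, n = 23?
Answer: 276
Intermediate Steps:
D(y) = -2
F(f) = 2*f/(2 + f) (F(f) = (2*f)/(2 + f) = 2*f/(2 + f))
N(l, t) = -5*l*t (N(l, t) = (l*(-5))*t = (-5*l)*t = -5*l*t)
N(k(D(3)), n)*F(3) = (-5*(-2)*23)*(2*3/(2 + 3)) = 230*(2*3/5) = 230*(2*3*(⅕)) = 230*(6/5) = 276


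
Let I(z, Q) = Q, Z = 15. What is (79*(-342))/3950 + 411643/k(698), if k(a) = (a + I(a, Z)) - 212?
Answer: 10205404/12525 ≈ 814.80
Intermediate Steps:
k(a) = -197 + a (k(a) = (a + 15) - 212 = (15 + a) - 212 = -197 + a)
(79*(-342))/3950 + 411643/k(698) = (79*(-342))/3950 + 411643/(-197 + 698) = -27018*1/3950 + 411643/501 = -171/25 + 411643*(1/501) = -171/25 + 411643/501 = 10205404/12525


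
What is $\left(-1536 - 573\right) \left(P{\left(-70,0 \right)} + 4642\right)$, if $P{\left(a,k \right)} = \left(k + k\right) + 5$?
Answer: $-9800523$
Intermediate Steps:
$P{\left(a,k \right)} = 5 + 2 k$ ($P{\left(a,k \right)} = 2 k + 5 = 5 + 2 k$)
$\left(-1536 - 573\right) \left(P{\left(-70,0 \right)} + 4642\right) = \left(-1536 - 573\right) \left(\left(5 + 2 \cdot 0\right) + 4642\right) = - 2109 \left(\left(5 + 0\right) + 4642\right) = - 2109 \left(5 + 4642\right) = \left(-2109\right) 4647 = -9800523$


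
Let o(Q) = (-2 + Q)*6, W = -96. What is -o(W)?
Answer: 588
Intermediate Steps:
o(Q) = -12 + 6*Q
-o(W) = -(-12 + 6*(-96)) = -(-12 - 576) = -1*(-588) = 588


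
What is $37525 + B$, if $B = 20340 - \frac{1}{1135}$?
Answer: $\frac{65676774}{1135} \approx 57865.0$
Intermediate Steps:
$B = \frac{23085899}{1135}$ ($B = 20340 - \frac{1}{1135} = \frac{23085899}{1135} \approx 20340.0$)
$37525 + B = 37525 + \frac{23085899}{1135} = \frac{65676774}{1135}$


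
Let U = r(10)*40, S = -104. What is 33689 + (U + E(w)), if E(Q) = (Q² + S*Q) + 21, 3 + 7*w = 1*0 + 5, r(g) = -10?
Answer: 1630738/49 ≈ 33280.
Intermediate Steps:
w = 2/7 (w = -3/7 + (1*0 + 5)/7 = -3/7 + (0 + 5)/7 = -3/7 + (⅐)*5 = -3/7 + 5/7 = 2/7 ≈ 0.28571)
E(Q) = 21 + Q² - 104*Q (E(Q) = (Q² - 104*Q) + 21 = 21 + Q² - 104*Q)
U = -400 (U = -10*40 = -400)
33689 + (U + E(w)) = 33689 + (-400 + (21 + (2/7)² - 104*2/7)) = 33689 + (-400 + (21 + 4/49 - 208/7)) = 33689 + (-400 - 423/49) = 33689 - 20023/49 = 1630738/49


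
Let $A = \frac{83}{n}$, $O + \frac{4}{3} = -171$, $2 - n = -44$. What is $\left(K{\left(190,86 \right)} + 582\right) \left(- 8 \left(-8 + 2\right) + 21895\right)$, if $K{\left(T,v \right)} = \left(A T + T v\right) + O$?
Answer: $\frac{25879179226}{69} \approx 3.7506 \cdot 10^{8}$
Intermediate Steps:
$n = 46$ ($n = 2 - -44 = 2 + 44 = 46$)
$O = - \frac{517}{3}$ ($O = - \frac{4}{3} - 171 = - \frac{517}{3} \approx -172.33$)
$A = \frac{83}{46} \approx 1.8043$
$K{\left(T,v \right)} = - \frac{517}{3} + \frac{83 T}{46} + T v$ ($K{\left(T,v \right)} = \left(\frac{83 T}{46} + T v\right) - \frac{517}{3} = - \frac{517}{3} + \frac{83 T}{46} + T v$)
$\left(K{\left(190,86 \right)} + 582\right) \left(- 8 \left(-8 + 2\right) + 21895\right) = \left(\left(- \frac{517}{3} + \frac{83}{46} \cdot 190 + 190 \cdot 86\right) + 582\right) \left(- 8 \left(-8 + 2\right) + 21895\right) = \left(\left(- \frac{517}{3} + \frac{7885}{23} + 16340\right) + 582\right) \left(\left(-8\right) \left(-6\right) + 21895\right) = \left(\frac{1139224}{69} + 582\right) \left(48 + 21895\right) = \frac{1179382}{69} \cdot 21943 = \frac{25879179226}{69}$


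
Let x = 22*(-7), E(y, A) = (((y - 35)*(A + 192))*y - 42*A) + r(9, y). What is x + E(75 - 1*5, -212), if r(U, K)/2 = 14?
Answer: -40222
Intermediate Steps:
r(U, K) = 28 (r(U, K) = 2*14 = 28)
E(y, A) = 28 - 42*A + y*(-35 + y)*(192 + A) (E(y, A) = (((y - 35)*(A + 192))*y - 42*A) + 28 = (((-35 + y)*(192 + A))*y - 42*A) + 28 = (y*(-35 + y)*(192 + A) - 42*A) + 28 = (-42*A + y*(-35 + y)*(192 + A)) + 28 = 28 - 42*A + y*(-35 + y)*(192 + A))
x = -154
x + E(75 - 1*5, -212) = -154 + (28 - 6720*(75 - 1*5) - 42*(-212) + 192*(75 - 1*5)**2 - 212*(75 - 1*5)**2 - 35*(-212)*(75 - 1*5)) = -154 + (28 - 6720*(75 - 5) + 8904 + 192*(75 - 5)**2 - 212*(75 - 5)**2 - 35*(-212)*(75 - 5)) = -154 + (28 - 6720*70 + 8904 + 192*70**2 - 212*70**2 - 35*(-212)*70) = -154 + (28 - 470400 + 8904 + 192*4900 - 212*4900 + 519400) = -154 + (28 - 470400 + 8904 + 940800 - 1038800 + 519400) = -154 - 40068 = -40222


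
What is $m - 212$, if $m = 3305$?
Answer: $3093$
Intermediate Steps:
$m - 212 = 3305 - 212 = 3093$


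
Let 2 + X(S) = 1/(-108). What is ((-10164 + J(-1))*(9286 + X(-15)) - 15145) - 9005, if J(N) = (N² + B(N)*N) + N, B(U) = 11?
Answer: -10204785625/108 ≈ -9.4489e+7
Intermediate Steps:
X(S) = -217/108 (X(S) = -2 + 1/(-108) = -2 - 1/108 = -217/108)
J(N) = N² + 12*N (J(N) = (N² + 11*N) + N = N² + 12*N)
((-10164 + J(-1))*(9286 + X(-15)) - 15145) - 9005 = ((-10164 - (12 - 1))*(9286 - 217/108) - 15145) - 9005 = ((-10164 - 1*11)*(1002671/108) - 15145) - 9005 = ((-10164 - 11)*(1002671/108) - 15145) - 9005 = (-10175*1002671/108 - 15145) - 9005 = (-10202177425/108 - 15145) - 9005 = -10203813085/108 - 9005 = -10204785625/108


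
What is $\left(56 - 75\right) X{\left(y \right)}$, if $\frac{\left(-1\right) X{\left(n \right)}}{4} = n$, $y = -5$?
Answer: $-380$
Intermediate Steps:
$X{\left(n \right)} = - 4 n$
$\left(56 - 75\right) X{\left(y \right)} = \left(56 - 75\right) \left(\left(-4\right) \left(-5\right)\right) = \left(-19\right) 20 = -380$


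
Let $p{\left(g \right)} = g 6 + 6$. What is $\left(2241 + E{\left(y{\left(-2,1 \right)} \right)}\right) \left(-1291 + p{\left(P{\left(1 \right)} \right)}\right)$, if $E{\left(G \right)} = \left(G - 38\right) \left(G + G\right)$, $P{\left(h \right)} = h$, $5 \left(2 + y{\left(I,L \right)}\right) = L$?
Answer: $- \frac{76237353}{25} \approx -3.0495 \cdot 10^{6}$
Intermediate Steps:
$y{\left(I,L \right)} = -2 + \frac{L}{5}$
$E{\left(G \right)} = 2 G \left(-38 + G\right)$ ($E{\left(G \right)} = \left(-38 + G\right) 2 G = 2 G \left(-38 + G\right)$)
$p{\left(g \right)} = 6 + 6 g$ ($p{\left(g \right)} = 6 g + 6 = 6 + 6 g$)
$\left(2241 + E{\left(y{\left(-2,1 \right)} \right)}\right) \left(-1291 + p{\left(P{\left(1 \right)} \right)}\right) = \left(2241 + 2 \left(-2 + \frac{1}{5} \cdot 1\right) \left(-38 + \left(-2 + \frac{1}{5} \cdot 1\right)\right)\right) \left(-1291 + \left(6 + 6 \cdot 1\right)\right) = \left(2241 + 2 \left(-2 + \frac{1}{5}\right) \left(-38 + \left(-2 + \frac{1}{5}\right)\right)\right) \left(-1291 + \left(6 + 6\right)\right) = \left(2241 + 2 \left(- \frac{9}{5}\right) \left(-38 - \frac{9}{5}\right)\right) \left(-1291 + 12\right) = \left(2241 + 2 \left(- \frac{9}{5}\right) \left(- \frac{199}{5}\right)\right) \left(-1279\right) = \left(2241 + \frac{3582}{25}\right) \left(-1279\right) = \frac{59607}{25} \left(-1279\right) = - \frac{76237353}{25}$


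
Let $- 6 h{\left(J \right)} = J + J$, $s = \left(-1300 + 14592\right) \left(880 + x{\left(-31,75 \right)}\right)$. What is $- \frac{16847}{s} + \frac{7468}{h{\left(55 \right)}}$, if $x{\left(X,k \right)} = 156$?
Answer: $- \frac{308515477433}{757378160} \approx -407.35$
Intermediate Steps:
$s = 13770512$ ($s = \left(-1300 + 14592\right) \left(880 + 156\right) = 13292 \cdot 1036 = 13770512$)
$h{\left(J \right)} = - \frac{J}{3}$ ($h{\left(J \right)} = - \frac{J + J}{6} = - \frac{2 J}{6} = - \frac{J}{3}$)
$- \frac{16847}{s} + \frac{7468}{h{\left(55 \right)}} = - \frac{16847}{13770512} + \frac{7468}{\left(- \frac{1}{3}\right) 55} = \left(-16847\right) \frac{1}{13770512} + \frac{7468}{- \frac{55}{3}} = - \frac{16847}{13770512} + 7468 \left(- \frac{3}{55}\right) = - \frac{16847}{13770512} - \frac{22404}{55} = - \frac{308515477433}{757378160}$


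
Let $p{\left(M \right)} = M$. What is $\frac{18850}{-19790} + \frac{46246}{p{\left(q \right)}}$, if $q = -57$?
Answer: $- \frac{4822541}{5937} \approx -812.29$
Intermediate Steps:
$\frac{18850}{-19790} + \frac{46246}{p{\left(q \right)}} = \frac{18850}{-19790} + \frac{46246}{-57} = 18850 \left(- \frac{1}{19790}\right) + 46246 \left(- \frac{1}{57}\right) = - \frac{1885}{1979} - \frac{2434}{3} = - \frac{4822541}{5937}$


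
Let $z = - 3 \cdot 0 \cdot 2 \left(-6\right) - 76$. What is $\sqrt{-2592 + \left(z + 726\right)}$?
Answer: $i \sqrt{1942} \approx 44.068 i$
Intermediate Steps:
$z = -76$ ($z = \left(-3\right) 0 \left(-6\right) - 76 = 0 \left(-6\right) - 76 = 0 - 76 = -76$)
$\sqrt{-2592 + \left(z + 726\right)} = \sqrt{-2592 + \left(-76 + 726\right)} = \sqrt{-2592 + 650} = \sqrt{-1942} = i \sqrt{1942}$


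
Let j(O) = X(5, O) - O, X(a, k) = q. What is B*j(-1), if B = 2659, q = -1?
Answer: 0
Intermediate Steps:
X(a, k) = -1
j(O) = -1 - O
B*j(-1) = 2659*(-1 - 1*(-1)) = 2659*(-1 + 1) = 2659*0 = 0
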